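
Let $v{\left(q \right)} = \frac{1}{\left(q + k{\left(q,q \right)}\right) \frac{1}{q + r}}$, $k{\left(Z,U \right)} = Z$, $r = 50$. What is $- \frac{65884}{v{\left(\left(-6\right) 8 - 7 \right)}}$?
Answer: $-1449448$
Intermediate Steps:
$v{\left(q \right)} = \frac{50 + q}{2 q}$ ($v{\left(q \right)} = \frac{1}{\left(q + q\right) \frac{1}{q + 50}} = \frac{1}{2 q \frac{1}{50 + q}} = \frac{50 + q}{2 q}$)
$- \frac{65884}{v{\left(\left(-6\right) 8 - 7 \right)}} = - \frac{65884}{\frac{1}{2} \frac{1}{\left(-6\right) 8 - 7} \left(50 - 55\right)} = - \frac{65884}{\frac{1}{2} \frac{1}{-48 - 7} \left(50 - 55\right)} = - \frac{65884}{\frac{1}{2} \frac{1}{-55} \left(50 - 55\right)} = - \frac{65884}{\frac{1}{2} \left(- \frac{1}{55}\right) \left(-5\right)} = - 65884 \frac{1}{\frac{1}{22}} = \left(-65884\right) 22 = -1449448$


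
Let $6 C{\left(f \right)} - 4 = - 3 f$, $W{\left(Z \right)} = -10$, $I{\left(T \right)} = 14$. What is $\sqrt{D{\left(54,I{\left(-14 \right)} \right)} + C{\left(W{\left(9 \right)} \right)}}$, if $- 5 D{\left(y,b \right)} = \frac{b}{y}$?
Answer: $\frac{\sqrt{11370}}{45} \approx 2.3696$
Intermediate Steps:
$D{\left(y,b \right)} = - \frac{b}{5 y}$ ($D{\left(y,b \right)} = - \frac{b \frac{1}{y}}{5} = - \frac{b}{5 y}$)
$C{\left(f \right)} = \frac{2}{3} - \frac{f}{2}$ ($C{\left(f \right)} = \frac{2}{3} + \frac{\left(-3\right) f}{6} = \frac{2}{3} - \frac{f}{2}$)
$\sqrt{D{\left(54,I{\left(-14 \right)} \right)} + C{\left(W{\left(9 \right)} \right)}} = \sqrt{\left(- \frac{1}{5}\right) 14 \cdot \frac{1}{54} + \left(\frac{2}{3} - -5\right)} = \sqrt{\left(- \frac{1}{5}\right) 14 \cdot \frac{1}{54} + \left(\frac{2}{3} + 5\right)} = \sqrt{- \frac{7}{135} + \frac{17}{3}} = \sqrt{\frac{758}{135}} = \frac{\sqrt{11370}}{45}$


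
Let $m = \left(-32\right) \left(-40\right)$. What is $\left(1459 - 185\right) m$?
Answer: $1630720$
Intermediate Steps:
$m = 1280$
$\left(1459 - 185\right) m = \left(1459 - 185\right) 1280 = 1274 \cdot 1280 = 1630720$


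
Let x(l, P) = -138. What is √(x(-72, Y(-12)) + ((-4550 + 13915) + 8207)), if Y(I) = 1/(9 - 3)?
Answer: √17434 ≈ 132.04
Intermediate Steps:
Y(I) = ⅙ (Y(I) = 1/6 = ⅙)
√(x(-72, Y(-12)) + ((-4550 + 13915) + 8207)) = √(-138 + ((-4550 + 13915) + 8207)) = √(-138 + (9365 + 8207)) = √(-138 + 17572) = √17434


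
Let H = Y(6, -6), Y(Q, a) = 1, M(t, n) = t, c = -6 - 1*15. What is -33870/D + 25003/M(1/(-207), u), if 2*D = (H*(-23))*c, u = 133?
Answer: -833297561/161 ≈ -5.1758e+6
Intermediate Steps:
c = -21 (c = -6 - 15 = -21)
H = 1
D = 483/2 (D = ((1*(-23))*(-21))/2 = (-23*(-21))/2 = (1/2)*483 = 483/2 ≈ 241.50)
-33870/D + 25003/M(1/(-207), u) = -33870/483/2 + 25003/(1/(-207)) = -33870*2/483 + 25003/(-1/207) = -22580/161 + 25003*(-207) = -22580/161 - 5175621 = -833297561/161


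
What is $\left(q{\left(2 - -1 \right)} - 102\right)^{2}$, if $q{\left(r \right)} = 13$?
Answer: $7921$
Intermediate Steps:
$\left(q{\left(2 - -1 \right)} - 102\right)^{2} = \left(13 - 102\right)^{2} = \left(-89\right)^{2} = 7921$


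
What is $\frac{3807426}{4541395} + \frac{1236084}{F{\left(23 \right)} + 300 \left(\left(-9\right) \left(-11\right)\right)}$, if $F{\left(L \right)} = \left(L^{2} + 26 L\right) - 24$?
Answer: $\frac{5730825840258}{139888590185} \approx 40.967$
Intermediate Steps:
$F{\left(L \right)} = -24 + L^{2} + 26 L$
$\frac{3807426}{4541395} + \frac{1236084}{F{\left(23 \right)} + 300 \left(\left(-9\right) \left(-11\right)\right)} = \frac{3807426}{4541395} + \frac{1236084}{\left(-24 + 23^{2} + 26 \cdot 23\right) + 300 \left(\left(-9\right) \left(-11\right)\right)} = 3807426 \cdot \frac{1}{4541395} + \frac{1236084}{\left(-24 + 529 + 598\right) + 300 \cdot 99} = \frac{3807426}{4541395} + \frac{1236084}{1103 + 29700} = \frac{3807426}{4541395} + \frac{1236084}{30803} = \frac{5730825840258}{139888590185}$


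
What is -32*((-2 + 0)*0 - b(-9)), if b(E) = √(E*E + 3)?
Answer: 64*√21 ≈ 293.28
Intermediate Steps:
b(E) = √(3 + E²) (b(E) = √(E² + 3) = √(3 + E²))
-32*((-2 + 0)*0 - b(-9)) = -32*((-2 + 0)*0 - √(3 + (-9)²)) = -32*(-2*0 - √(3 + 81)) = -32*(0 - √84) = -32*(0 - 2*√21) = -(-64)*√21 = 64*√21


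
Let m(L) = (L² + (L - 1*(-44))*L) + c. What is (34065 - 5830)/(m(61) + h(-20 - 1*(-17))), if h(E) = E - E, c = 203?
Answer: 28235/10329 ≈ 2.7336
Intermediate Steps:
h(E) = 0
m(L) = 203 + L² + L*(44 + L) (m(L) = (L² + (L - 1*(-44))*L) + 203 = (L² + (L + 44)*L) + 203 = (L² + (44 + L)*L) + 203 = (L² + L*(44 + L)) + 203 = 203 + L² + L*(44 + L))
(34065 - 5830)/(m(61) + h(-20 - 1*(-17))) = (34065 - 5830)/((203 + 2*61² + 44*61) + 0) = 28235/((203 + 2*3721 + 2684) + 0) = 28235/((203 + 7442 + 2684) + 0) = 28235/(10329 + 0) = 28235/10329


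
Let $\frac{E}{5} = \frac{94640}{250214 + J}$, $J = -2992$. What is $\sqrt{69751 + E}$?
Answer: $\frac{\sqrt{1065802158681671}}{123611} \approx 264.11$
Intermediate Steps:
$E = \frac{236600}{123611}$ ($E = 5 \frac{94640}{250214 - 2992} = 5 \cdot \frac{94640}{247222} = 5 \cdot 94640 \cdot \frac{1}{247222} = 5 \cdot \frac{47320}{123611} = \frac{236600}{123611} \approx 1.9141$)
$\sqrt{69751 + E} = \sqrt{69751 + \frac{236600}{123611}} = \sqrt{\frac{8622227461}{123611}} = \frac{\sqrt{1065802158681671}}{123611}$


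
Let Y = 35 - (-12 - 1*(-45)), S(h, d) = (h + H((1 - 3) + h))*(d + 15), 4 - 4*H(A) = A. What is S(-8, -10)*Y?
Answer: -45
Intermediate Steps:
H(A) = 1 - A/4
S(h, d) = (15 + d)*(3/2 + 3*h/4) (S(h, d) = (h + (1 - ((1 - 3) + h)/4))*(d + 15) = (h + (1 - (-2 + h)/4))*(15 + d) = (h + (1 + (1/2 - h/4)))*(15 + d) = (h + (3/2 - h/4))*(15 + d) = (3/2 + 3*h/4)*(15 + d) = (15 + d)*(3/2 + 3*h/4))
Y = 2 (Y = 35 - (-12 + 45) = 35 - 1*33 = 35 - 33 = 2)
S(-8, -10)*Y = (45/2 + (3/2)*(-10) + (45/4)*(-8) + (3/4)*(-10)*(-8))*2 = (45/2 - 15 - 90 + 60)*2 = -45/2*2 = -45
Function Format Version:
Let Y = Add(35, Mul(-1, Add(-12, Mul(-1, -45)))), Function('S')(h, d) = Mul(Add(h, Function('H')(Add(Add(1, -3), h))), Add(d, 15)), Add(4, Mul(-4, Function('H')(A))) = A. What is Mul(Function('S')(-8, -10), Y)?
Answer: -45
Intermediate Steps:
Function('H')(A) = Add(1, Mul(Rational(-1, 4), A))
Function('S')(h, d) = Mul(Add(15, d), Add(Rational(3, 2), Mul(Rational(3, 4), h))) (Function('S')(h, d) = Mul(Add(h, Add(1, Mul(Rational(-1, 4), Add(Add(1, -3), h)))), Add(d, 15)) = Mul(Add(h, Add(1, Mul(Rational(-1, 4), Add(-2, h)))), Add(15, d)) = Mul(Add(h, Add(1, Add(Rational(1, 2), Mul(Rational(-1, 4), h)))), Add(15, d)) = Mul(Add(h, Add(Rational(3, 2), Mul(Rational(-1, 4), h))), Add(15, d)) = Mul(Add(Rational(3, 2), Mul(Rational(3, 4), h)), Add(15, d)) = Mul(Add(15, d), Add(Rational(3, 2), Mul(Rational(3, 4), h))))
Y = 2 (Y = Add(35, Mul(-1, Add(-12, 45))) = Add(35, Mul(-1, 33)) = Add(35, -33) = 2)
Mul(Function('S')(-8, -10), Y) = Mul(Add(Rational(45, 2), Mul(Rational(3, 2), -10), Mul(Rational(45, 4), -8), Mul(Rational(3, 4), -10, -8)), 2) = Mul(Add(Rational(45, 2), -15, -90, 60), 2) = Mul(Rational(-45, 2), 2) = -45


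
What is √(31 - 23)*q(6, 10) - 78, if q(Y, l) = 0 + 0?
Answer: -78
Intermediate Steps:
q(Y, l) = 0
√(31 - 23)*q(6, 10) - 78 = √(31 - 23)*0 - 78 = √8*0 - 78 = (2*√2)*0 - 78 = 0 - 78 = -78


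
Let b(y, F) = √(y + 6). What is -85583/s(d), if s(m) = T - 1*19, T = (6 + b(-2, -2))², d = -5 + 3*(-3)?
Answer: -85583/45 ≈ -1901.8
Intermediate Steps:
b(y, F) = √(6 + y)
d = -14 (d = -5 - 9 = -14)
T = 64 (T = (6 + √(6 - 2))² = (6 + √4)² = (6 + 2)² = 8² = 64)
s(m) = 45 (s(m) = 64 - 1*19 = 64 - 19 = 45)
-85583/s(d) = -85583/45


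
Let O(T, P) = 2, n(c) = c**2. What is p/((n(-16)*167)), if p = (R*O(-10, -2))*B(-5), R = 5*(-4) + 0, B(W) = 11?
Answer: -55/5344 ≈ -0.010292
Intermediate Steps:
R = -20 (R = -20 + 0 = -20)
p = -440 (p = -20*2*11 = -40*11 = -440)
p/((n(-16)*167)) = -440/((-16)**2*167) = -440/(256*167) = -440/42752 = -440*1/42752 = -55/5344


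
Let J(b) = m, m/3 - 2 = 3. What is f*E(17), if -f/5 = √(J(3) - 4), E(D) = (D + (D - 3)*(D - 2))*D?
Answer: -19295*√11 ≈ -63994.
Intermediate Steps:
m = 15 (m = 6 + 3*3 = 6 + 9 = 15)
J(b) = 15
E(D) = D*(D + (-3 + D)*(-2 + D)) (E(D) = (D + (-3 + D)*(-2 + D))*D = D*(D + (-3 + D)*(-2 + D)))
f = -5*√11 (f = -5*√(15 - 4) = -5*√11 ≈ -16.583)
f*E(17) = (-5*√11)*(17*(6 + 17² - 4*17)) = (-5*√11)*(17*(6 + 289 - 68)) = (-5*√11)*(17*227) = -5*√11*3859 = -19295*√11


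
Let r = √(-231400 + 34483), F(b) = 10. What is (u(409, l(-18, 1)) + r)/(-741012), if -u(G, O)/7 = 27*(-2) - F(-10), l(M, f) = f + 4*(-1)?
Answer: -112/185253 - I*√196917/741012 ≈ -0.00060458 - 0.00059885*I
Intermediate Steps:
l(M, f) = -4 + f (l(M, f) = f - 4 = -4 + f)
r = I*√196917 (r = √(-196917) = I*√196917 ≈ 443.75*I)
u(G, O) = 448 (u(G, O) = -7*(27*(-2) - 1*10) = -7*(-54 - 10) = -7*(-64) = 448)
(u(409, l(-18, 1)) + r)/(-741012) = (448 + I*√196917)/(-741012) = (448 + I*√196917)*(-1/741012) = -112/185253 - I*√196917/741012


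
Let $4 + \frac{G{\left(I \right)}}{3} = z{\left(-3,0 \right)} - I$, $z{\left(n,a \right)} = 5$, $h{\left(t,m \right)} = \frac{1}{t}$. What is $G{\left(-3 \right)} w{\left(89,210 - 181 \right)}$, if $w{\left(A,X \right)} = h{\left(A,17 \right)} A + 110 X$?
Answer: $38292$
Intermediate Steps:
$G{\left(I \right)} = 3 - 3 I$ ($G{\left(I \right)} = -12 + 3 \left(5 - I\right) = -12 - \left(-15 + 3 I\right) = 3 - 3 I$)
$w{\left(A,X \right)} = 1 + 110 X$ ($w{\left(A,X \right)} = \frac{A}{A} + 110 X = 1 + 110 X$)
$G{\left(-3 \right)} w{\left(89,210 - 181 \right)} = \left(3 - -9\right) \left(1 + 110 \left(210 - 181\right)\right) = \left(3 + 9\right) \left(1 + 110 \left(210 - 181\right)\right) = 12 \left(1 + 110 \cdot 29\right) = 12 \left(1 + 3190\right) = 12 \cdot 3191 = 38292$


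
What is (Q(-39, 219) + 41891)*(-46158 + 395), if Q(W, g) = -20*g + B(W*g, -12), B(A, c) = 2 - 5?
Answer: -1716478604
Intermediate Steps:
B(A, c) = -3
Q(W, g) = -3 - 20*g (Q(W, g) = -20*g - 3 = -3 - 20*g)
(Q(-39, 219) + 41891)*(-46158 + 395) = ((-3 - 20*219) + 41891)*(-46158 + 395) = ((-3 - 4380) + 41891)*(-45763) = (-4383 + 41891)*(-45763) = 37508*(-45763) = -1716478604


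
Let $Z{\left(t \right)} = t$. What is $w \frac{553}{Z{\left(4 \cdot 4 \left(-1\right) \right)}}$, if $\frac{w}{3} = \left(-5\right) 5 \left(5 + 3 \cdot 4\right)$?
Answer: $\frac{705075}{16} \approx 44067.0$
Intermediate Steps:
$w = -1275$ ($w = 3 \left(-5\right) 5 \left(5 + 3 \cdot 4\right) = 3 \left(- 25 \left(5 + 12\right)\right) = 3 \left(\left(-25\right) 17\right) = 3 \left(-425\right) = -1275$)
$w \frac{553}{Z{\left(4 \cdot 4 \left(-1\right) \right)}} = - 1275 \frac{553}{4 \cdot 4 \left(-1\right)} = - 1275 \frac{553}{16 \left(-1\right)} = - 1275 \frac{553}{-16} = - 1275 \cdot 553 \left(- \frac{1}{16}\right) = \left(-1275\right) \left(- \frac{553}{16}\right) = \frac{705075}{16}$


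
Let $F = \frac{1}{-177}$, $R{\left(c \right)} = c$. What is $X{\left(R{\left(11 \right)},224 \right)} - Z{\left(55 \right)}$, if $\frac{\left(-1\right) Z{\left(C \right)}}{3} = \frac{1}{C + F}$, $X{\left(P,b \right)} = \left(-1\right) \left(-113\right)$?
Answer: $\frac{1100473}{9734} \approx 113.05$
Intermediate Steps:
$F = - \frac{1}{177} \approx -0.0056497$
$X{\left(P,b \right)} = 113$
$Z{\left(C \right)} = - \frac{3}{- \frac{1}{177} + C}$ ($Z{\left(C \right)} = - \frac{3}{C - \frac{1}{177}} = - \frac{3}{- \frac{1}{177} + C}$)
$X{\left(R{\left(11 \right)},224 \right)} - Z{\left(55 \right)} = 113 - - \frac{531}{-1 + 177 \cdot 55} = 113 - - \frac{531}{-1 + 9735} = 113 - - \frac{531}{9734} = 113 + \frac{531}{9734} = \frac{1100473}{9734}$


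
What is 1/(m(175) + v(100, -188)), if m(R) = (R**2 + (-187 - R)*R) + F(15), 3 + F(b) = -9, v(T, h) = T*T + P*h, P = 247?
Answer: -1/69173 ≈ -1.4457e-5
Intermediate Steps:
v(T, h) = T**2 + 247*h (v(T, h) = T*T + 247*h = T**2 + 247*h)
F(b) = -12 (F(b) = -3 - 9 = -12)
m(R) = -12 + R**2 + R*(-187 - R) (m(R) = (R**2 + (-187 - R)*R) - 12 = (R**2 + R*(-187 - R)) - 12 = -12 + R**2 + R*(-187 - R))
1/(m(175) + v(100, -188)) = 1/((-12 - 187*175) + (100**2 + 247*(-188))) = 1/((-12 - 32725) + (10000 - 46436)) = 1/(-32737 - 36436) = 1/(-69173) = -1/69173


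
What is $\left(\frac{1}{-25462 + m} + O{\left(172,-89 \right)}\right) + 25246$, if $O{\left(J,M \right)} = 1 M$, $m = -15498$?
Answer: $\frac{1030430719}{40960} \approx 25157.0$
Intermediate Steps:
$O{\left(J,M \right)} = M$
$\left(\frac{1}{-25462 + m} + O{\left(172,-89 \right)}\right) + 25246 = \left(\frac{1}{-25462 - 15498} - 89\right) + 25246 = \left(\frac{1}{-40960} - 89\right) + 25246 = \left(- \frac{1}{40960} - 89\right) + 25246 = - \frac{3645441}{40960} + 25246 = \frac{1030430719}{40960}$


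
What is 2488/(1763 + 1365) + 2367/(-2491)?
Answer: -150796/973981 ≈ -0.15482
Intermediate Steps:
2488/(1763 + 1365) + 2367/(-2491) = 2488/3128 + 2367*(-1/2491) = 2488*(1/3128) - 2367/2491 = 311/391 - 2367/2491 = -150796/973981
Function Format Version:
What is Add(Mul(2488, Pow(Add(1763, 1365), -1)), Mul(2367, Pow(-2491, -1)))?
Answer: Rational(-150796, 973981) ≈ -0.15482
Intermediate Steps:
Add(Mul(2488, Pow(Add(1763, 1365), -1)), Mul(2367, Pow(-2491, -1))) = Add(Mul(2488, Pow(3128, -1)), Mul(2367, Rational(-1, 2491))) = Add(Mul(2488, Rational(1, 3128)), Rational(-2367, 2491)) = Add(Rational(311, 391), Rational(-2367, 2491)) = Rational(-150796, 973981)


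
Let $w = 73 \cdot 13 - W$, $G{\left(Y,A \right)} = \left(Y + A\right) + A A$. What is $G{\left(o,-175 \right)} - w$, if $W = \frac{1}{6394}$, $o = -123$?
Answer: $\frac{187842933}{6394} \approx 29378.0$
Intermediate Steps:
$G{\left(Y,A \right)} = A + Y + A^{2}$ ($G{\left(Y,A \right)} = \left(A + Y\right) + A^{2} = A + Y + A^{2}$)
$W = \frac{1}{6394} \approx 0.0001564$
$w = \frac{6067905}{6394}$ ($w = 73 \cdot 13 - \frac{1}{6394} = 949 - \frac{1}{6394} = \frac{6067905}{6394} \approx 949.0$)
$G{\left(o,-175 \right)} - w = \left(-175 - 123 + \left(-175\right)^{2}\right) - \frac{6067905}{6394} = \left(-175 - 123 + 30625\right) - \frac{6067905}{6394} = 30327 - \frac{6067905}{6394} = \frac{187842933}{6394}$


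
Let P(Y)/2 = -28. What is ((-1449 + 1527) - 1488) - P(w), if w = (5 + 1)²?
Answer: -1354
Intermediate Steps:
w = 36 (w = 6² = 36)
P(Y) = -56 (P(Y) = 2*(-28) = -56)
((-1449 + 1527) - 1488) - P(w) = ((-1449 + 1527) - 1488) - 1*(-56) = (78 - 1488) + 56 = -1410 + 56 = -1354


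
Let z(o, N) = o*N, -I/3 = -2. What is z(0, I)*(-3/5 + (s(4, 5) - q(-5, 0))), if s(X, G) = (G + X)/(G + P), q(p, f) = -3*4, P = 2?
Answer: 0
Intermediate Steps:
I = 6 (I = -3*(-2) = 6)
q(p, f) = -12
s(X, G) = (G + X)/(2 + G) (s(X, G) = (G + X)/(G + 2) = (G + X)/(2 + G))
z(o, N) = N*o
z(0, I)*(-3/5 + (s(4, 5) - q(-5, 0))) = (6*0)*(-3/5 + ((5 + 4)/(2 + 5) - 1*(-12))) = 0*(-3*1/5 + (9/7 + 12)) = 0*(-3/5 + ((1/7)*9 + 12)) = 0*(-3/5 + (9/7 + 12)) = 0*(-3/5 + 93/7) = 0*(444/35) = 0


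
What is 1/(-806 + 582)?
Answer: -1/224 ≈ -0.0044643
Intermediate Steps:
1/(-806 + 582) = 1/(-224) = -1/224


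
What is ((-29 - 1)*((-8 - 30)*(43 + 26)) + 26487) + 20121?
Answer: 125268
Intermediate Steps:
((-29 - 1)*((-8 - 30)*(43 + 26)) + 26487) + 20121 = (-(-1140)*69 + 26487) + 20121 = (-30*(-2622) + 26487) + 20121 = (78660 + 26487) + 20121 = 105147 + 20121 = 125268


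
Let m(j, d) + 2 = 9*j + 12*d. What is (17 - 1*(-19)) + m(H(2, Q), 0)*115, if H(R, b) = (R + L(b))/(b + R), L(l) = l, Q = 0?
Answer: 841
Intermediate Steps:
H(R, b) = 1 (H(R, b) = (R + b)/(b + R) = (R + b)/(R + b) = 1)
m(j, d) = -2 + 9*j + 12*d (m(j, d) = -2 + (9*j + 12*d) = -2 + 9*j + 12*d)
(17 - 1*(-19)) + m(H(2, Q), 0)*115 = (17 - 1*(-19)) + (-2 + 9*1 + 12*0)*115 = (17 + 19) + (-2 + 9 + 0)*115 = 36 + 7*115 = 36 + 805 = 841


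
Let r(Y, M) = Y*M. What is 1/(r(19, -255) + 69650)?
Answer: 1/64805 ≈ 1.5431e-5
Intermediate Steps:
r(Y, M) = M*Y
1/(r(19, -255) + 69650) = 1/(-255*19 + 69650) = 1/(-4845 + 69650) = 1/64805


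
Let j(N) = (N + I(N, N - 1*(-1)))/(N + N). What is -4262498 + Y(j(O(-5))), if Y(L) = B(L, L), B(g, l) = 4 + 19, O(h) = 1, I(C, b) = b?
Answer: -4262475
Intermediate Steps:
j(N) = (1 + 2*N)/(2*N) (j(N) = (N + (N - 1*(-1)))/(N + N) = (N + (N + 1))/((2*N)) = (N + (1 + N))*(1/(2*N)) = (1 + 2*N)*(1/(2*N)) = (1 + 2*N)/(2*N))
B(g, l) = 23
Y(L) = 23
-4262498 + Y(j(O(-5))) = -4262498 + 23 = -4262475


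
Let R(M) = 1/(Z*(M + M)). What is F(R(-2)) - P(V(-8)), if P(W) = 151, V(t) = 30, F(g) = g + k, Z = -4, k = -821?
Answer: -15551/16 ≈ -971.94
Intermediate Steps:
R(M) = -1/(8*M) (R(M) = 1/(-4*(M + M)) = 1/(-8*M) = -1/(8*M))
F(g) = -821 + g (F(g) = g - 821 = -821 + g)
F(R(-2)) - P(V(-8)) = (-821 - 1/8/(-2)) - 1*151 = (-821 - 1/8*(-1/2)) - 151 = (-821 + 1/16) - 151 = -13135/16 - 151 = -15551/16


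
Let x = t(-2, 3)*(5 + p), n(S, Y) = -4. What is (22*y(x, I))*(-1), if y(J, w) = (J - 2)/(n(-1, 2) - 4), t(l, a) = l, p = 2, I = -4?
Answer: -44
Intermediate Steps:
x = -14 (x = -2*(5 + 2) = -2*7 = -14)
y(J, w) = ¼ - J/8 (y(J, w) = (J - 2)/(-4 - 4) = (-2 + J)/(-8) = (-2 + J)*(-⅛) = ¼ - J/8)
(22*y(x, I))*(-1) = (22*(¼ - ⅛*(-14)))*(-1) = (22*(¼ + 7/4))*(-1) = (22*2)*(-1) = 44*(-1) = -44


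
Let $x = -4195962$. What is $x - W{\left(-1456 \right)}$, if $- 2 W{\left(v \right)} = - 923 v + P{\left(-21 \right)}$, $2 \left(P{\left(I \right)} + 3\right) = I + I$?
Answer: $-3524030$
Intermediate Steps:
$P{\left(I \right)} = -3 + I$ ($P{\left(I \right)} = -3 + \frac{I + I}{2} = -3 + \frac{2 I}{2} = -3 + I$)
$W{\left(v \right)} = 12 + \frac{923 v}{2}$ ($W{\left(v \right)} = - \frac{- 923 v - 24}{2} = - \frac{-24 - 923 v}{2} = 12 + \frac{923 v}{2}$)
$x - W{\left(-1456 \right)} = -4195962 - \left(12 + \frac{923}{2} \left(-1456\right)\right) = -4195962 - \left(12 - 671944\right) = -4195962 - -671932 = -4195962 + 671932 = -3524030$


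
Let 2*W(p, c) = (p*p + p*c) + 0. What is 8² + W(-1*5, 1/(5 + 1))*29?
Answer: 4973/12 ≈ 414.42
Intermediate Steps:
W(p, c) = p²/2 + c*p/2 (W(p, c) = ((p*p + p*c) + 0)/2 = ((p² + c*p) + 0)/2 = (p² + c*p)/2 = p²/2 + c*p/2)
8² + W(-1*5, 1/(5 + 1))*29 = 8² + ((-1*5)*(1/(5 + 1) - 1*5)/2)*29 = 64 + ((½)*(-5)*(1/6 - 5))*29 = 64 + ((½)*(-5)*(⅙ - 5))*29 = 64 + ((½)*(-5)*(-29/6))*29 = 64 + (145/12)*29 = 64 + 4205/12 = 4973/12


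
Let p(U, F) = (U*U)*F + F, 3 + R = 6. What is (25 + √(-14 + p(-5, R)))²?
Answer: 1089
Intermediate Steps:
R = 3 (R = -3 + 6 = 3)
p(U, F) = F + F*U² (p(U, F) = U²*F + F = F*U² + F = F + F*U²)
(25 + √(-14 + p(-5, R)))² = (25 + √(-14 + 3*(1 + (-5)²)))² = (25 + √(-14 + 3*(1 + 25)))² = (25 + √(-14 + 3*26))² = (25 + √(-14 + 78))² = (25 + √64)² = (25 + 8)² = 33² = 1089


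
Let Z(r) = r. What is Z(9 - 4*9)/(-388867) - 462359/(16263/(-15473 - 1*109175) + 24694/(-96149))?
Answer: 2154817488895414823929/1805015191767433 ≈ 1.1938e+6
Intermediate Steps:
Z(9 - 4*9)/(-388867) - 462359/(16263/(-15473 - 1*109175) + 24694/(-96149)) = (9 - 4*9)/(-388867) - 462359/(16263/(-15473 - 1*109175) + 24694/(-96149)) = (9 - 36)*(-1/388867) - 462359/(16263/(-15473 - 109175) + 24694*(-1/96149)) = -27*(-1/388867) - 462359/(16263/(-124648) - 24694/96149) = 27/388867 - 462359/(16263*(-1/124648) - 24694/96149) = 27/388867 - 462359/(-16263/124648 - 24694/96149) = 27/388867 - 462359/(-4641728899/11984780552) = 27/388867 - 462359*(-11984780552/4641728899) = 27/388867 + 5541271151242168/4641728899 = 2154817488895414823929/1805015191767433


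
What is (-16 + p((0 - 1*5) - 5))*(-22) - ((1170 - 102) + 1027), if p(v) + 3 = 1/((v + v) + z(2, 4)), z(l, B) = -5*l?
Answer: -25144/15 ≈ -1676.3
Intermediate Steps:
p(v) = -3 + 1/(-10 + 2*v) (p(v) = -3 + 1/((v + v) - 5*2) = -3 + 1/(2*v - 10) = -3 + 1/(-10 + 2*v))
(-16 + p((0 - 1*5) - 5))*(-22) - ((1170 - 102) + 1027) = (-16 + (31 - 6*((0 - 1*5) - 5))/(2*(-5 + ((0 - 1*5) - 5))))*(-22) - ((1170 - 102) + 1027) = (-16 + (31 - 6*((0 - 5) - 5))/(2*(-5 + ((0 - 5) - 5))))*(-22) - (1068 + 1027) = (-16 + (31 - 6*(-5 - 5))/(2*(-5 + (-5 - 5))))*(-22) - 1*2095 = (-16 + (31 - 6*(-10))/(2*(-5 - 10)))*(-22) - 2095 = (-16 + (½)*(31 + 60)/(-15))*(-22) - 2095 = (-16 + (½)*(-1/15)*91)*(-22) - 2095 = (-16 - 91/30)*(-22) - 2095 = -571/30*(-22) - 2095 = 6281/15 - 2095 = -25144/15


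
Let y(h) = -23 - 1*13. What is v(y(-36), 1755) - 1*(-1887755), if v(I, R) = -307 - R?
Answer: 1885693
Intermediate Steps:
y(h) = -36 (y(h) = -23 - 13 = -36)
v(y(-36), 1755) - 1*(-1887755) = (-307 - 1*1755) - 1*(-1887755) = (-307 - 1755) + 1887755 = -2062 + 1887755 = 1885693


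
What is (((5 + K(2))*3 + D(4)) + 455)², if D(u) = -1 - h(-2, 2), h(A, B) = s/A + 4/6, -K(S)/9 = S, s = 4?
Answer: 1560001/9 ≈ 1.7333e+5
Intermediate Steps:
K(S) = -9*S
h(A, B) = ⅔ + 4/A (h(A, B) = 4/A + 4/6 = 4/A + 4*(⅙) = 4/A + ⅔ = ⅔ + 4/A)
D(u) = ⅓ (D(u) = -1 - (⅔ + 4/(-2)) = -1 - (⅔ + 4*(-½)) = -1 - (⅔ - 2) = -1 - 1*(-4/3) = -1 + 4/3 = ⅓)
(((5 + K(2))*3 + D(4)) + 455)² = (((5 - 9*2)*3 + ⅓) + 455)² = (((5 - 18)*3 + ⅓) + 455)² = ((-13*3 + ⅓) + 455)² = ((-39 + ⅓) + 455)² = (-116/3 + 455)² = (1249/3)² = 1560001/9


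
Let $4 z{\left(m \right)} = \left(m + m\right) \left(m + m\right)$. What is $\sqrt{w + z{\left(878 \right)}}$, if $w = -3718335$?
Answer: $i \sqrt{2947451} \approx 1716.8 i$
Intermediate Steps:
$z{\left(m \right)} = m^{2}$ ($z{\left(m \right)} = \frac{\left(m + m\right) \left(m + m\right)}{4} = \frac{2 m 2 m}{4} = \frac{4 m^{2}}{4} = m^{2}$)
$\sqrt{w + z{\left(878 \right)}} = \sqrt{-3718335 + 878^{2}} = \sqrt{-3718335 + 770884} = \sqrt{-2947451} = i \sqrt{2947451}$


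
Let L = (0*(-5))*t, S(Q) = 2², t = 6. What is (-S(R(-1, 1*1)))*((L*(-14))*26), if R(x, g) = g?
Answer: 0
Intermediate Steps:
S(Q) = 4
L = 0 (L = (0*(-5))*6 = 0*6 = 0)
(-S(R(-1, 1*1)))*((L*(-14))*26) = (-1*4)*((0*(-14))*26) = -0*26 = -4*0 = 0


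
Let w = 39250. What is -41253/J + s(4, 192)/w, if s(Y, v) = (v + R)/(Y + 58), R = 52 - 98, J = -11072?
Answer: 25097698003/6735928000 ≈ 3.7259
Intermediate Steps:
R = -46
s(Y, v) = (-46 + v)/(58 + Y) (s(Y, v) = (v - 46)/(Y + 58) = (-46 + v)/(58 + Y))
-41253/J + s(4, 192)/w = -41253/(-11072) + ((-46 + 192)/(58 + 4))/39250 = -41253*(-1/11072) + (146/62)*(1/39250) = 41253/11072 + ((1/62)*146)*(1/39250) = 41253/11072 + (73/31)*(1/39250) = 41253/11072 + 73/1216750 = 25097698003/6735928000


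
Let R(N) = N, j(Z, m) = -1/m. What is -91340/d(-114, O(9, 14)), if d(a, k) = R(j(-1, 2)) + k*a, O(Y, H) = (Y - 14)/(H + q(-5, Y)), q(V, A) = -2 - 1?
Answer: -2009480/1129 ≈ -1779.9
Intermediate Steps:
q(V, A) = -3
O(Y, H) = (-14 + Y)/(-3 + H) (O(Y, H) = (Y - 14)/(H - 3) = (-14 + Y)/(-3 + H))
d(a, k) = -½ + a*k (d(a, k) = -1/2 + k*a = -1*½ + a*k = -½ + a*k)
-91340/d(-114, O(9, 14)) = -91340/(-½ - 114*(-14 + 9)/(-3 + 14)) = -91340/(-½ - 114*(-5)/11) = -91340/(-½ - 114*(-5/11)) = -91340/(-½ + 570/11) = -91340/1129/22 = -91340*22/1129 = -2009480/1129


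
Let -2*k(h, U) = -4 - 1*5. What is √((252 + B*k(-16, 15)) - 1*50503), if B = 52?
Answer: I*√50017 ≈ 223.64*I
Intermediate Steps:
k(h, U) = 9/2 (k(h, U) = -(-4 - 1*5)/2 = -(-4 - 5)/2 = -½*(-9) = 9/2)
√((252 + B*k(-16, 15)) - 1*50503) = √((252 + 52*(9/2)) - 1*50503) = √((252 + 234) - 50503) = √(486 - 50503) = √(-50017) = I*√50017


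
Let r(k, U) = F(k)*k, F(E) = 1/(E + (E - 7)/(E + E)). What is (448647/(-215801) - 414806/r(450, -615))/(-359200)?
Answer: 18146817340470229/15696933138000000 ≈ 1.1561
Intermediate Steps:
F(E) = 1/(E + (-7 + E)/(2*E)) (F(E) = 1/(E + (-7 + E)/((2*E))) = 1/(E + (-7 + E)*(1/(2*E))) = 1/(E + (-7 + E)/(2*E)))
r(k, U) = 2*k²/(-7 + k + 2*k²) (r(k, U) = (2*k/(-7 + k + 2*k²))*k = 2*k²/(-7 + k + 2*k²))
(448647/(-215801) - 414806/r(450, -615))/(-359200) = (448647/(-215801) - 414806/(2*450²/(-7 + 450 + 2*450²)))/(-359200) = (448647*(-1/215801) - 414806/(2*202500/(-7 + 450 + 2*202500)))*(-1/359200) = (-448647/215801 - 414806/(2*202500/(-7 + 450 + 405000)))*(-1/359200) = (-448647/215801 - 414806/(2*202500/405443))*(-1/359200) = (-448647/215801 - 414806/(2*202500*(1/405443)))*(-1/359200) = (-448647/215801 - 414806/405000/405443)*(-1/359200) = (-448647/215801 - 414806*405443/405000)*(-1/359200) = (-448647/215801 - 84090094529/202500)*(-1/359200) = -18146817340470229/43699702500*(-1/359200) = 18146817340470229/15696933138000000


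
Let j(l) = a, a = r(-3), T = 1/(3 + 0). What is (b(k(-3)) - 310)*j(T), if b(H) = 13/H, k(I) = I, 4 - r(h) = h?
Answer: -6601/3 ≈ -2200.3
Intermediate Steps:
r(h) = 4 - h
T = ⅓ (T = 1/3 = ⅓ ≈ 0.33333)
a = 7 (a = 4 - 1*(-3) = 4 + 3 = 7)
j(l) = 7
(b(k(-3)) - 310)*j(T) = (13/(-3) - 310)*7 = (13*(-⅓) - 310)*7 = (-13/3 - 310)*7 = -943/3*7 = -6601/3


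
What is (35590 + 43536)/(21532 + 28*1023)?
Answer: 39563/25088 ≈ 1.5770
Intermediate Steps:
(35590 + 43536)/(21532 + 28*1023) = 79126/(21532 + 28644) = 79126/50176 = 79126*(1/50176) = 39563/25088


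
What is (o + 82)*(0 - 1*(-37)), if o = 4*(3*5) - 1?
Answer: 5217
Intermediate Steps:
o = 59 (o = 4*15 - 1 = 60 - 1 = 59)
(o + 82)*(0 - 1*(-37)) = (59 + 82)*(0 - 1*(-37)) = 141*(0 + 37) = 141*37 = 5217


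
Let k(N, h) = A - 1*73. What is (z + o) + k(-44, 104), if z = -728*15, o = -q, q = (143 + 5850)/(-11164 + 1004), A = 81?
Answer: -110859927/10160 ≈ -10911.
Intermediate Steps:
q = -5993/10160 (q = 5993/(-10160) = 5993*(-1/10160) = -5993/10160 ≈ -0.58986)
k(N, h) = 8 (k(N, h) = 81 - 1*73 = 81 - 73 = 8)
o = 5993/10160 (o = -1*(-5993/10160) = 5993/10160 ≈ 0.58986)
z = -10920 (z = -182*60 = -10920)
(z + o) + k(-44, 104) = (-10920 + 5993/10160) + 8 = -110941207/10160 + 8 = -110859927/10160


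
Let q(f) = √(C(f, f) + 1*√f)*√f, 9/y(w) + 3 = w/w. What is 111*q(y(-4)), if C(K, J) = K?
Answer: 333*I*√3*√(-3 + I*√2)/2 ≈ -512.51 + 114.74*I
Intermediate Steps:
y(w) = -9/2 (y(w) = 9/(-3 + w/w) = 9/(-3 + 1) = 9/(-2) = 9*(-½) = -9/2)
q(f) = √f*√(f + √f) (q(f) = √(f + 1*√f)*√f = √(f + √f)*√f = √f*√(f + √f))
111*q(y(-4)) = 111*(√(-9/2)*√(-9/2 + √(-9/2))) = 111*((3*I*√2/2)*√(-9/2 + 3*I*√2/2)) = 111*(3*I*√2*√(-9/2 + 3*I*√2/2)/2) = 333*I*√2*√(-9/2 + 3*I*√2/2)/2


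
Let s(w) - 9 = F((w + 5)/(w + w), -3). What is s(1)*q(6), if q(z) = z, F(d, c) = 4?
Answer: 78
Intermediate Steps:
s(w) = 13 (s(w) = 9 + 4 = 13)
s(1)*q(6) = 13*6 = 78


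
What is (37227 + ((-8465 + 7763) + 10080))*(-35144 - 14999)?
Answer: -2336914515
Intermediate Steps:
(37227 + ((-8465 + 7763) + 10080))*(-35144 - 14999) = (37227 + (-702 + 10080))*(-50143) = (37227 + 9378)*(-50143) = 46605*(-50143) = -2336914515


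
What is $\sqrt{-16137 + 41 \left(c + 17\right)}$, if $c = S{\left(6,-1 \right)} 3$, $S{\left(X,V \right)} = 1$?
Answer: $17 i \sqrt{53} \approx 123.76 i$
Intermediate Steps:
$c = 3$ ($c = 1 \cdot 3 = 3$)
$\sqrt{-16137 + 41 \left(c + 17\right)} = \sqrt{-16137 + 41 \left(3 + 17\right)} = \sqrt{-16137 + 41 \cdot 20} = \sqrt{-16137 + 820} = \sqrt{-15317} = 17 i \sqrt{53}$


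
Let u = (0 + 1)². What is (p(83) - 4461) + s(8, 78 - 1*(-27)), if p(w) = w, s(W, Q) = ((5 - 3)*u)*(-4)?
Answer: -4386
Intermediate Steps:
u = 1 (u = 1² = 1)
s(W, Q) = -8 (s(W, Q) = ((5 - 3)*1)*(-4) = (2*1)*(-4) = 2*(-4) = -8)
(p(83) - 4461) + s(8, 78 - 1*(-27)) = (83 - 4461) - 8 = -4378 - 8 = -4386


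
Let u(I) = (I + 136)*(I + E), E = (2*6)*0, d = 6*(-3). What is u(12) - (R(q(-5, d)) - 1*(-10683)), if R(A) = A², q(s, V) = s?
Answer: -8932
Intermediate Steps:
d = -18
E = 0 (E = 12*0 = 0)
u(I) = I*(136 + I) (u(I) = (I + 136)*(I + 0) = (136 + I)*I = I*(136 + I))
u(12) - (R(q(-5, d)) - 1*(-10683)) = 12*(136 + 12) - ((-5)² - 1*(-10683)) = 12*148 - (25 + 10683) = 1776 - 1*10708 = 1776 - 10708 = -8932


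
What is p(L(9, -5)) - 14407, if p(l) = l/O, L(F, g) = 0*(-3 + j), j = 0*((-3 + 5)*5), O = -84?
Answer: -14407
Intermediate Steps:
j = 0 (j = 0*(2*5) = 0*10 = 0)
L(F, g) = 0 (L(F, g) = 0*(-3 + 0) = 0*(-3) = 0)
p(l) = -l/84 (p(l) = l/(-84) = l*(-1/84) = -l/84)
p(L(9, -5)) - 14407 = -1/84*0 - 14407 = 0 - 14407 = -14407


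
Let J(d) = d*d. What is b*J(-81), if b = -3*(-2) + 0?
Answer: 39366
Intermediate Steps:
J(d) = d**2
b = 6 (b = 6 + 0 = 6)
b*J(-81) = 6*(-81)**2 = 6*6561 = 39366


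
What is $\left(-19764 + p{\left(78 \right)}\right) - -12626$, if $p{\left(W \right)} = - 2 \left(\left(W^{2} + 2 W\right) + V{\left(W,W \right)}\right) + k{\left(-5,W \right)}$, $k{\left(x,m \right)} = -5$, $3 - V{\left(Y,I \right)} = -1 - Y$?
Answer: $-19787$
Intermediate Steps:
$V{\left(Y,I \right)} = 4 + Y$ ($V{\left(Y,I \right)} = 3 - \left(-1 - Y\right) = 3 + \left(1 + Y\right) = 4 + Y$)
$p{\left(W \right)} = -13 - 6 W - 2 W^{2}$ ($p{\left(W \right)} = - 2 \left(\left(W^{2} + 2 W\right) + \left(4 + W\right)\right) - 5 = - 2 \left(4 + W^{2} + 3 W\right) - 5 = \left(-8 - 6 W - 2 W^{2}\right) - 5 = -13 - 6 W - 2 W^{2}$)
$\left(-19764 + p{\left(78 \right)}\right) - -12626 = \left(-19764 - \left(481 + 12168\right)\right) - -12626 = \left(-19764 - 12649\right) + 12626 = -32413 + 12626 = -19787$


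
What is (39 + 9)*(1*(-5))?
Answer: -240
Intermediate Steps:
(39 + 9)*(1*(-5)) = 48*(-5) = -240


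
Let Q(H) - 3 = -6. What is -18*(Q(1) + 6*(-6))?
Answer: 702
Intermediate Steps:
Q(H) = -3 (Q(H) = 3 - 6 = -3)
-18*(Q(1) + 6*(-6)) = -18*(-3 + 6*(-6)) = -18*(-3 - 36) = -18*(-39) = 702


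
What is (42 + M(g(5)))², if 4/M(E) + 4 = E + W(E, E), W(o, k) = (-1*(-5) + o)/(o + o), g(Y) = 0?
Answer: 1764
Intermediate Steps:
W(o, k) = (5 + o)/(2*o) (W(o, k) = (5 + o)/((2*o)) = (5 + o)*(1/(2*o)) = (5 + o)/(2*o))
M(E) = 4/(-4 + E + (5 + E)/(2*E)) (M(E) = 4/(-4 + (E + (5 + E)/(2*E))) = 4/(-4 + E + (5 + E)/(2*E)))
(42 + M(g(5)))² = (42 + 8*0/(5 + 0 + 2*0*(-4 + 0)))² = (42 + 8*0/(5 + 0 + 2*0*(-4)))² = (42 + 8*0/(5 + 0 + 0))² = (42 + 8*0/5)² = (42 + 8*0*(⅕))² = (42 + 0)² = 42² = 1764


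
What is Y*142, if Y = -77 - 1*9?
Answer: -12212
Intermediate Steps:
Y = -86 (Y = -77 - 9 = -86)
Y*142 = -86*142 = -12212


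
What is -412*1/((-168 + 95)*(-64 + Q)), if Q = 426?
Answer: 206/13213 ≈ 0.015591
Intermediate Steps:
-412*1/((-168 + 95)*(-64 + Q)) = -412*1/((-168 + 95)*(-64 + 426)) = -412/((-73*362)) = -412/(-26426) = -412*(-1/26426) = 206/13213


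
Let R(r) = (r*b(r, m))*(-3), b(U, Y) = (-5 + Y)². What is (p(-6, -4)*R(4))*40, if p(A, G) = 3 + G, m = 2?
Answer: 4320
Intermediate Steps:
R(r) = -27*r (R(r) = (r*(-5 + 2)²)*(-3) = (r*(-3)²)*(-3) = (r*9)*(-3) = (9*r)*(-3) = -27*r)
(p(-6, -4)*R(4))*40 = ((3 - 4)*(-27*4))*40 = -1*(-108)*40 = 108*40 = 4320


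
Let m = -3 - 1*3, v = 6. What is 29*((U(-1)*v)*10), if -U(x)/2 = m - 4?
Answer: 34800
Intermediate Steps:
m = -6 (m = -3 - 3 = -6)
U(x) = 20 (U(x) = -2*(-6 - 4) = -2*(-10) = 20)
29*((U(-1)*v)*10) = 29*((20*6)*10) = 29*(120*10) = 29*1200 = 34800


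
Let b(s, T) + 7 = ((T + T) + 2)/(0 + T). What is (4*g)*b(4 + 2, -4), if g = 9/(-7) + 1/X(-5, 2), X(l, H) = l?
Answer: 1144/35 ≈ 32.686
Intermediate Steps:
b(s, T) = -7 + (2 + 2*T)/T (b(s, T) = -7 + ((T + T) + 2)/(0 + T) = -7 + (2*T + 2)/T = -7 + (2 + 2*T)/T)
g = -52/35 (g = 9/(-7) + 1/(-5) = 9*(-⅐) + 1*(-⅕) = -9/7 - ⅕ = -52/35 ≈ -1.4857)
(4*g)*b(4 + 2, -4) = (4*(-52/35))*(-5 + 2/(-4)) = -208*(-5 + 2*(-¼))/35 = -208*(-5 - ½)/35 = -208/35*(-11/2) = 1144/35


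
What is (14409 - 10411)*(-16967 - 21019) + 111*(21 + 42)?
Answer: -151861035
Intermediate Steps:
(14409 - 10411)*(-16967 - 21019) + 111*(21 + 42) = 3998*(-37986) + 111*63 = -151868028 + 6993 = -151861035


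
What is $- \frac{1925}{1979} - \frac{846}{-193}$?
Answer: $\frac{1302709}{381947} \approx 3.4107$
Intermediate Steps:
$- \frac{1925}{1979} - \frac{846}{-193} = \left(-1925\right) \frac{1}{1979} - - \frac{846}{193} = - \frac{1925}{1979} + \frac{846}{193} = \frac{1302709}{381947}$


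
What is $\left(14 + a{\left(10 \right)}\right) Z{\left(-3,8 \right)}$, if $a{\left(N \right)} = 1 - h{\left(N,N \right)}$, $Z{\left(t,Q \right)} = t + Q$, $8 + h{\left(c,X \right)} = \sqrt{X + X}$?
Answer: $115 - 10 \sqrt{5} \approx 92.639$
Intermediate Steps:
$h{\left(c,X \right)} = -8 + \sqrt{2} \sqrt{X}$ ($h{\left(c,X \right)} = -8 + \sqrt{X + X} = -8 + \sqrt{2 X} = -8 + \sqrt{2} \sqrt{X}$)
$Z{\left(t,Q \right)} = Q + t$
$a{\left(N \right)} = 9 - \sqrt{2} \sqrt{N}$ ($a{\left(N \right)} = 1 - \left(-8 + \sqrt{2} \sqrt{N}\right) = 9 - \sqrt{2} \sqrt{N}$)
$\left(14 + a{\left(10 \right)}\right) Z{\left(-3,8 \right)} = \left(14 + \left(9 - \sqrt{2} \sqrt{10}\right)\right) \left(8 - 3\right) = \left(14 + \left(9 - 2 \sqrt{5}\right)\right) 5 = \left(23 - 2 \sqrt{5}\right) 5 = 115 - 10 \sqrt{5}$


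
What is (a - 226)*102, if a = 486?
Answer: 26520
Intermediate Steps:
(a - 226)*102 = (486 - 226)*102 = 260*102 = 26520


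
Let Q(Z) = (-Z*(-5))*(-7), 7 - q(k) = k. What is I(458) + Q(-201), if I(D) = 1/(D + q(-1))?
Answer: 3278311/466 ≈ 7035.0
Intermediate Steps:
q(k) = 7 - k
Q(Z) = -35*Z (Q(Z) = (5*Z)*(-7) = -35*Z)
I(D) = 1/(8 + D) (I(D) = 1/(D + (7 - 1*(-1))) = 1/(D + (7 + 1)) = 1/(D + 8) = 1/(8 + D))
I(458) + Q(-201) = 1/(8 + 458) - 35*(-201) = 1/466 + 7035 = 3278311/466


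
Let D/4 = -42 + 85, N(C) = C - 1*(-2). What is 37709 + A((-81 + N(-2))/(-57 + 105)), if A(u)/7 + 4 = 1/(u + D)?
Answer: 102680837/2725 ≈ 37681.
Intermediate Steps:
N(C) = 2 + C (N(C) = C + 2 = 2 + C)
D = 172 (D = 4*(-42 + 85) = 4*43 = 172)
A(u) = -28 + 7/(172 + u) (A(u) = -28 + 7/(u + 172) = -28 + 7/(172 + u))
37709 + A((-81 + N(-2))/(-57 + 105)) = 37709 + 7*(-687 - 4*(-81 + (2 - 2))/(-57 + 105))/(172 + (-81 + (2 - 2))/(-57 + 105)) = 37709 + 7*(-687 - 4*(-81 + 0)/48)/(172 + (-81 + 0)/48) = 37709 + 7*(-687 - (-324)/48)/(172 - 81*1/48) = 37709 + 7*(-687 - 4*(-27/16))/(172 - 27/16) = 37709 + 7*(-687 + 27/4)/(2725/16) = 37709 + 7*(16/2725)*(-2721/4) = 37709 - 76188/2725 = 102680837/2725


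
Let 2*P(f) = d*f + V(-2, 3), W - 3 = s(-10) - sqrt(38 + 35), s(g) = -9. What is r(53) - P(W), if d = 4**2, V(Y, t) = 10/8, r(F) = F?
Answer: 803/8 + 8*sqrt(73) ≈ 168.73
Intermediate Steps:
V(Y, t) = 5/4 (V(Y, t) = 10*(1/8) = 5/4)
d = 16
W = -6 - sqrt(73) (W = 3 + (-9 - sqrt(38 + 35)) = 3 + (-9 - sqrt(73)) = -6 - sqrt(73) ≈ -14.544)
P(f) = 5/8 + 8*f (P(f) = (16*f + 5/4)/2 = (5/4 + 16*f)/2 = 5/8 + 8*f)
r(53) - P(W) = 53 - (5/8 + 8*(-6 - sqrt(73))) = 53 - (5/8 + (-48 - 8*sqrt(73))) = 53 - (-379/8 - 8*sqrt(73)) = 53 + (379/8 + 8*sqrt(73)) = 803/8 + 8*sqrt(73)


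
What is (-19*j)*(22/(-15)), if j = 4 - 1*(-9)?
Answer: 5434/15 ≈ 362.27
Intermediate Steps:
j = 13 (j = 4 + 9 = 13)
(-19*j)*(22/(-15)) = (-19*13)*(22/(-15)) = -5434*(-1)/15 = -247*(-22/15) = 5434/15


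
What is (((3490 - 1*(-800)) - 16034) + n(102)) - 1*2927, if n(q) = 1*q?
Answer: -14569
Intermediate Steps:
n(q) = q
(((3490 - 1*(-800)) - 16034) + n(102)) - 1*2927 = (((3490 - 1*(-800)) - 16034) + 102) - 1*2927 = (((3490 + 800) - 16034) + 102) - 2927 = ((4290 - 16034) + 102) - 2927 = (-11744 + 102) - 2927 = -11642 - 2927 = -14569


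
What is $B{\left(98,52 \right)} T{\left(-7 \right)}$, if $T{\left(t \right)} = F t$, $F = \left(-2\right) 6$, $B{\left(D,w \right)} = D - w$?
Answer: $3864$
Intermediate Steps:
$F = -12$
$T{\left(t \right)} = - 12 t$
$B{\left(98,52 \right)} T{\left(-7 \right)} = \left(98 - 52\right) \left(\left(-12\right) \left(-7\right)\right) = \left(98 - 52\right) 84 = 46 \cdot 84 = 3864$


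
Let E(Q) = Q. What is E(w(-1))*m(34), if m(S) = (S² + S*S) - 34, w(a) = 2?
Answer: 4556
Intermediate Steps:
m(S) = -34 + 2*S² (m(S) = (S² + S²) - 34 = 2*S² - 34 = -34 + 2*S²)
E(w(-1))*m(34) = 2*(-34 + 2*34²) = 2*(-34 + 2*1156) = 2*(-34 + 2312) = 2*2278 = 4556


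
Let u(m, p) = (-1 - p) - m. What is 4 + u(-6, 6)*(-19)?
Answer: 23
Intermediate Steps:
u(m, p) = -1 - m - p
4 + u(-6, 6)*(-19) = 4 + (-1 - 1*(-6) - 1*6)*(-19) = 4 + (-1 + 6 - 6)*(-19) = 4 - 1*(-19) = 4 + 19 = 23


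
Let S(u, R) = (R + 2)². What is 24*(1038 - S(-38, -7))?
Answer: 24312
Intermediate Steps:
S(u, R) = (2 + R)²
24*(1038 - S(-38, -7)) = 24*(1038 - (2 - 7)²) = 24*(1038 - 1*(-5)²) = 24*(1038 - 1*25) = 24*(1038 - 25) = 24*1013 = 24312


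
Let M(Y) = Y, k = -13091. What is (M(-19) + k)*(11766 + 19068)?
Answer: -404233740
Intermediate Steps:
(M(-19) + k)*(11766 + 19068) = (-19 - 13091)*(11766 + 19068) = -13110*30834 = -404233740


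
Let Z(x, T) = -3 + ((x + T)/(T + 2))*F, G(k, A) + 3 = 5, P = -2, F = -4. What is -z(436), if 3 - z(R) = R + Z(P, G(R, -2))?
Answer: 430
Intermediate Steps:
G(k, A) = 2 (G(k, A) = -3 + 5 = 2)
Z(x, T) = -3 - 4*(T + x)/(2 + T) (Z(x, T) = -3 + ((x + T)/(T + 2))*(-4) = -3 + ((T + x)/(2 + T))*(-4) = -3 - 4*(T + x)/(2 + T))
z(R) = 6 - R (z(R) = 3 - (R + (-6 - 7*2 - 4*(-2))/(2 + 2)) = 3 - (R + (-6 - 14 + 8)/4) = 3 - (R + (¼)*(-12)) = 3 - (R - 3) = 3 - (-3 + R) = 3 + (3 - R) = 6 - R)
-z(436) = -(6 - 1*436) = -(6 - 436) = -1*(-430) = 430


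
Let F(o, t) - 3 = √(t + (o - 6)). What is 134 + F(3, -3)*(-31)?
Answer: 41 - 31*I*√6 ≈ 41.0 - 75.934*I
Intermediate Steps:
F(o, t) = 3 + √(-6 + o + t) (F(o, t) = 3 + √(t + (o - 6)) = 3 + √(t + (-6 + o)) = 3 + √(-6 + o + t))
134 + F(3, -3)*(-31) = 134 + (3 + √(-6 + 3 - 3))*(-31) = 134 + (3 + √(-6))*(-31) = 134 + (3 + I*√6)*(-31) = 134 + (-93 - 31*I*√6) = 41 - 31*I*√6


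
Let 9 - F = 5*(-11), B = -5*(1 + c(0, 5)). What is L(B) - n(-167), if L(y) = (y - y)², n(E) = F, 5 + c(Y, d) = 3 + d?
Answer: -64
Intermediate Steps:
c(Y, d) = -2 + d (c(Y, d) = -5 + (3 + d) = -2 + d)
B = -20 (B = -5*(1 + (-2 + 5)) = -5*(1 + 3) = -5*4 = -20)
F = 64 (F = 9 - 5*(-11) = 9 - 1*(-55) = 9 + 55 = 64)
n(E) = 64
L(y) = 0 (L(y) = 0² = 0)
L(B) - n(-167) = 0 - 1*64 = 0 - 64 = -64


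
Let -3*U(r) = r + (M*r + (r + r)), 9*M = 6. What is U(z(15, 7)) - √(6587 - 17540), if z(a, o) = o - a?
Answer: 88/9 - 3*I*√1217 ≈ 9.7778 - 104.66*I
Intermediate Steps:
M = ⅔ (M = (⅑)*6 = ⅔ ≈ 0.66667)
U(r) = -11*r/9 (U(r) = -(r + (2*r/3 + (r + r)))/3 = -(r + (2*r/3 + 2*r))/3 = -(r + 8*r/3)/3 = -11*r/9)
U(z(15, 7)) - √(6587 - 17540) = -11*(7 - 1*15)/9 - √(6587 - 17540) = -11*(7 - 15)/9 - √(-10953) = -11/9*(-8) - 3*I*√1217 = 88/9 - 3*I*√1217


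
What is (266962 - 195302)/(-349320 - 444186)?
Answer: -35830/396753 ≈ -0.090308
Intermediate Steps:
(266962 - 195302)/(-349320 - 444186) = 71660/(-793506) = 71660*(-1/793506) = -35830/396753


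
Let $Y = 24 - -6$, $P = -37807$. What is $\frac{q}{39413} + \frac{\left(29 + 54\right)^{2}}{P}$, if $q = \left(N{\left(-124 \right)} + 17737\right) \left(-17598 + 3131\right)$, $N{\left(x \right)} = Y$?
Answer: $- \frac{80314057080}{12314771} \approx -6521.8$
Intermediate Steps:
$Y = 30$ ($Y = 24 + 6 = 30$)
$N{\left(x \right)} = 30$
$q = -257035189$ ($q = \left(30 + 17737\right) \left(-17598 + 3131\right) = 17767 \left(-14467\right) = -257035189$)
$\frac{q}{39413} + \frac{\left(29 + 54\right)^{2}}{P} = - \frac{257035189}{39413} + \frac{\left(29 + 54\right)^{2}}{-37807} = \left(-257035189\right) \frac{1}{39413} + 83^{2} \left(- \frac{1}{37807}\right) = - \frac{257035189}{39413} + 6889 \left(- \frac{1}{37807}\right) = - \frac{257035189}{39413} - \frac{6889}{37807} = - \frac{80314057080}{12314771}$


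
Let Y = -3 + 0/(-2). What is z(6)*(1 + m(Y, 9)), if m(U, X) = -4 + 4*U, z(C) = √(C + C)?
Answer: -30*√3 ≈ -51.962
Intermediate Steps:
Y = -3 (Y = -3 + 0*(-½) = -3 + 0 = -3)
z(C) = √2*√C (z(C) = √(2*C) = √2*√C)
z(6)*(1 + m(Y, 9)) = (√2*√6)*(1 + (-4 + 4*(-3))) = (2*√3)*(1 + (-4 - 12)) = (2*√3)*(1 - 16) = (2*√3)*(-15) = -30*√3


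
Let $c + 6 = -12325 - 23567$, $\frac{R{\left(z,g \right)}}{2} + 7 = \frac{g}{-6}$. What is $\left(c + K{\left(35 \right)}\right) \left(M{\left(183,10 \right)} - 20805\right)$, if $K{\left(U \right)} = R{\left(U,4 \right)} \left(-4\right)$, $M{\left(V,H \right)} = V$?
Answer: $739023740$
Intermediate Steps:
$R{\left(z,g \right)} = -14 - \frac{g}{3}$ ($R{\left(z,g \right)} = -14 + 2 \frac{g}{-6} = -14 + 2 g \left(- \frac{1}{6}\right) = -14 + 2 \left(- \frac{g}{6}\right) = -14 - \frac{g}{3}$)
$c = -35898$ ($c = -6 - 35892 = -35898$)
$K{\left(U \right)} = \frac{184}{3}$ ($K{\left(U \right)} = \left(-14 - \frac{4}{3}\right) \left(-4\right) = \left(- \frac{46}{3}\right) \left(-4\right) = \frac{184}{3}$)
$\left(c + K{\left(35 \right)}\right) \left(M{\left(183,10 \right)} - 20805\right) = \left(-35898 + \frac{184}{3}\right) \left(183 - 20805\right) = \left(- \frac{107510}{3}\right) \left(-20622\right) = 739023740$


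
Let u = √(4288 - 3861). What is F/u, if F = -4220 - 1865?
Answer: -6085*√427/427 ≈ -294.47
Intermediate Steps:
F = -6085
u = √427 ≈ 20.664
F/u = -6085*√427/427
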